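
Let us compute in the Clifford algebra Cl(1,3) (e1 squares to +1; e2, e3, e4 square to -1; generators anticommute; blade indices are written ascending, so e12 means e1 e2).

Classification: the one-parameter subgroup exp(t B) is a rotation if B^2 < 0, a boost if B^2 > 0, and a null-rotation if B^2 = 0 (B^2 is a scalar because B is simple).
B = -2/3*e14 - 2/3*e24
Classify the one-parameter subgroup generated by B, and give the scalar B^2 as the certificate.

B^2 term by term: the squares give (-2/3)^2*(e14)^2 + (-2/3)^2*(e24)^2 = 4/9*(+1) + 4/9*(-1) = 0 (each basis 2-blade squares to minus the product of its generators' squares); cross terms between blades sharing an index anticommute and cancel. So B^2 = 0.
Answer: null-rotation, certificate B^2 = 0. Why this suffices: the scalar 0 survives any versor conjugation, so its sign alone determines the class however B is presented.


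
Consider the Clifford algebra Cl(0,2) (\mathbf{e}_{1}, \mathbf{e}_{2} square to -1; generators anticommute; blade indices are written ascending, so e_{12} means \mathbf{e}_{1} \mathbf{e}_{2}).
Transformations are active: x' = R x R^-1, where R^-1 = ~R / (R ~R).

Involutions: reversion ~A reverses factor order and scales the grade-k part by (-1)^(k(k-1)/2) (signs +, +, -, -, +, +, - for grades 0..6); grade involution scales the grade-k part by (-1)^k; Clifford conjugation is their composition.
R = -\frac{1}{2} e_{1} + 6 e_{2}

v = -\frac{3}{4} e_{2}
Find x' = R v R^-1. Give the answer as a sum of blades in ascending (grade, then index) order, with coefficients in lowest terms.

~R = -\frac{1}{2} e_{1} + 6 e_{2}, and R ~R = -\frac{145}{4}, so R^-1 = ~R / (-\frac{145}{4}).
R v = \frac{9}{2} + \frac{3}{8} e_{12}
Answer: \frac{18}{145} e_{1} - \frac{429}{580} e_{2}


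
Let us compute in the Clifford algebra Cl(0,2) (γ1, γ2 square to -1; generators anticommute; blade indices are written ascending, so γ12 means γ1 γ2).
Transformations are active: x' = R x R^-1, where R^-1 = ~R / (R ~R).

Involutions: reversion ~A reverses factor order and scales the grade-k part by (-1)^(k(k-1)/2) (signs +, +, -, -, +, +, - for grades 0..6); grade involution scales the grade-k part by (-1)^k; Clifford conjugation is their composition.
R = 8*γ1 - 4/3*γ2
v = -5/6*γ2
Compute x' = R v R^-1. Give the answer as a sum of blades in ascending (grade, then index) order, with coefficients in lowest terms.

~R = 8*γ1 - 4/3*γ2, and R ~R = -592/9, so R^-1 = ~R / (-592/9).
R v = -10/9 - 20/3*γ12
Answer: 10/37*γ1 + 175/222*γ2


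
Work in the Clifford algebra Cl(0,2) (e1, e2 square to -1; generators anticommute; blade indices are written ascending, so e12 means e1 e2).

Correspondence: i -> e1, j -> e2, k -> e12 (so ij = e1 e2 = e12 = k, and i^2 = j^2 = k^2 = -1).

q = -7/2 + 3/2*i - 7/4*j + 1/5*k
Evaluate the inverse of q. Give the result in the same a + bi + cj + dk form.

In blades: q = -7/2 + 3/2*e1 - 7/4*e2 + 1/5*e12.
With qbar = -7/2 - 3/2*e1 + 7/4*e2 - 1/5*e12 (scalar fixed, mapped units negated), q qbar = 7041/400 (the sum of squared coefficients), so q^-1 = qbar / (7041/400) = -1400/7041 - 200/2347*e1 + 700/7041*e2 - 80/7041*e12; translating back:
Answer: -1400/7041 - 200/2347*i + 700/7041*j - 80/7041*k


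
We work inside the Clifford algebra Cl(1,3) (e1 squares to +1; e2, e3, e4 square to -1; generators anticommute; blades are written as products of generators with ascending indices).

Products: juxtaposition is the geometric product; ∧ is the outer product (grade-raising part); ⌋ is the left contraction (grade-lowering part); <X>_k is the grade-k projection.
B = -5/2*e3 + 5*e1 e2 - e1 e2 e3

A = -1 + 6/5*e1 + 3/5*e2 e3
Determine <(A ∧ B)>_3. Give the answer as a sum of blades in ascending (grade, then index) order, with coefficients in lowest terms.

step 1: 5/2*e3 - 5*e1 e2 - 3*e1 e3 + e1 e2 e3
step 2: e1 e2 e3
Answer: e1 e2 e3


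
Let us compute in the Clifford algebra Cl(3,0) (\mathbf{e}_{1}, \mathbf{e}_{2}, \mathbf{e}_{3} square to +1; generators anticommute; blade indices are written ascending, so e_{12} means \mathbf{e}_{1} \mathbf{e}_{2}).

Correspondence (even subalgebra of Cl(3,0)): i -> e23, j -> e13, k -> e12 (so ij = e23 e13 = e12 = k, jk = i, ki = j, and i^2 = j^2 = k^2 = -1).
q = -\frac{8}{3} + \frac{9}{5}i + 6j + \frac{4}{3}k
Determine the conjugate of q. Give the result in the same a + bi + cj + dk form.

In blades: q = -\frac{8}{3} + \frac{4}{3} e_{12} + 6 e_{13} + \frac{9}{5} e_{23}.
Quaternion conjugation is reversion on the even subalgebra: the scalar is fixed and every grade-2 blade flips sign, giving -\frac{8}{3} - \frac{4}{3} e_{12} - 6 e_{13} - \frac{9}{5} e_{23}; translating back:
Answer: -\frac{8}{3} - \frac{9}{5}i - 6j - \frac{4}{3}k


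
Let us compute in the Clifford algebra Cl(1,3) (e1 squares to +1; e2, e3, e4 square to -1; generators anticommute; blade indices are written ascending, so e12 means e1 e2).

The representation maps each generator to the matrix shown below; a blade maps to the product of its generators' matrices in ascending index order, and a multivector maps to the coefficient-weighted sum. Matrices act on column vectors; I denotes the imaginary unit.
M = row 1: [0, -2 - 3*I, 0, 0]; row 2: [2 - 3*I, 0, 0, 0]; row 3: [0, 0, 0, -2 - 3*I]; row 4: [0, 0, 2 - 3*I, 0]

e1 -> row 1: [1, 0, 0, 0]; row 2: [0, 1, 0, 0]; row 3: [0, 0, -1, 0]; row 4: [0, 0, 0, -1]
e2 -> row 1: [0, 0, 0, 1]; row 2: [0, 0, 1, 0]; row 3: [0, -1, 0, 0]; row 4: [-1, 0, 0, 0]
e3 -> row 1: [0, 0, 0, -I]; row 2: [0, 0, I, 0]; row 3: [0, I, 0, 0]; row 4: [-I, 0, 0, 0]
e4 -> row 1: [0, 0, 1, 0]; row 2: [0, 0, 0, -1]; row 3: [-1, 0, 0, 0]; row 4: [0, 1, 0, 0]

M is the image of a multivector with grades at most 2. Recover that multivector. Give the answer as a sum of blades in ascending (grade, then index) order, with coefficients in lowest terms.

Method: the blade images are trace-orthogonal — tr(rho(e_A) rho(e_B)^-1) = 4 if A = B and 0 otherwise — and rho(e_A)^-1 = (e_A)^2 * rho(e_A) with (e_A)^2 = +1 or -1, so the coefficient of e_A in the preimage is (e_A)^2 * tr(M rho(e_A))/4.
Nonzero projections over blades of grade <= 2: e24: (e24)^2 = -1, tr(M rho(e24)) = 8, coefficient -2; e34: (e34)^2 = -1, tr(M rho(e34)) = -12, coefficient 3. Every other blade of grade <= 2 projects to 0.
Answer: -2*e24 + 3*e34


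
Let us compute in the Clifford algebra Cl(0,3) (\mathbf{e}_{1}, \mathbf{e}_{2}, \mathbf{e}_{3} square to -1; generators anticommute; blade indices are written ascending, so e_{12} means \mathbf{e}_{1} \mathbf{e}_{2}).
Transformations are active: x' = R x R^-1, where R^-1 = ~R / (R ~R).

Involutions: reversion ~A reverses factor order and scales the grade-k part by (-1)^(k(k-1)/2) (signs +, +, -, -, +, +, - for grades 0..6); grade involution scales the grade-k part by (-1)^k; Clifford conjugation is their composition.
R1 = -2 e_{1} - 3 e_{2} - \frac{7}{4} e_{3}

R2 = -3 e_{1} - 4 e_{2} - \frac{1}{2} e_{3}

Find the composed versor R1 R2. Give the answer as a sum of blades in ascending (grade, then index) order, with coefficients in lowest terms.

Distribute over the terms of R1 (each basis-blade product reordered to ascending indices, repeated generators contracted through their squares):
(-2 e_{1}) R2 = -6 + 8 e_{12} + e_{13}
(-3 e_{2}) R2 = -12 - 9 e_{12} + \frac{3}{2} e_{23}
(-\frac{7}{4} e_{3}) R2 = -\frac{7}{8} - \frac{21}{4} e_{13} - 7 e_{23}
Summing the partial products and collecting blades:
Answer: -\frac{151}{8} - e_{12} - \frac{17}{4} e_{13} - \frac{11}{2} e_{23}


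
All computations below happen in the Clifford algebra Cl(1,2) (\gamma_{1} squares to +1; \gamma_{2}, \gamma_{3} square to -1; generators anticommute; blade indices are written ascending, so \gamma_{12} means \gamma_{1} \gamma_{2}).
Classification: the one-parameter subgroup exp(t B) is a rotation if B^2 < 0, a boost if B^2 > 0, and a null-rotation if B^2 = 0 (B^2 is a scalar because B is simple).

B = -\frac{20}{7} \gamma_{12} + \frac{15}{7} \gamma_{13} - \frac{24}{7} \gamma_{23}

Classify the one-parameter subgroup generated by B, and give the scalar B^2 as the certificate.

B^2 term by term: the squares give (-\frac{20}{7})^2*(\gamma_{12})^2 + (\frac{15}{7})^2*(\gamma_{13})^2 + (-\frac{24}{7})^2*(\gamma_{23})^2 = \frac{400}{49}*(+1) + \frac{225}{49}*(+1) + \frac{576}{49}*(-1) = 1 (each basis 2-blade squares to minus the product of its generators' squares); cross terms between blades sharing an index anticommute and cancel. So B^2 = 1.
Answer: boost, certificate B^2 = 1. No conjugation can change B^2 = 1; the sign gives the class.


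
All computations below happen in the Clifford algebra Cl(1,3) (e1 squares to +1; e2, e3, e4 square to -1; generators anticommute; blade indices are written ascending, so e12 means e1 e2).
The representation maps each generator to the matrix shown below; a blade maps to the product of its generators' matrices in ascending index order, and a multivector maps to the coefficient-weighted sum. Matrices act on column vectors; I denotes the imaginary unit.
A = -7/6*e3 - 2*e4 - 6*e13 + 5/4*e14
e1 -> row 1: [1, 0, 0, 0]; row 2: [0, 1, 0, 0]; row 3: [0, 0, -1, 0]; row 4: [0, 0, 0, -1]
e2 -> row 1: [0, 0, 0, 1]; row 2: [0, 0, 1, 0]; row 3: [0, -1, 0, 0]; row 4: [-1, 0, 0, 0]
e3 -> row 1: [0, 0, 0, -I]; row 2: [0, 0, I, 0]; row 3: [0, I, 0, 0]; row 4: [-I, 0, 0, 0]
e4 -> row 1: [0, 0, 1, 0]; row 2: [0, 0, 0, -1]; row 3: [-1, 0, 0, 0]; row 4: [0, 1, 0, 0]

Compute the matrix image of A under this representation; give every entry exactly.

Bivector images (products of the table entries): rho(e13) = rho(e1)rho(e3) = row 1: [0, 0, 0, -I]; row 2: [0, 0, I, 0]; row 3: [0, -I, 0, 0]; row 4: [I, 0, 0, 0]; rho(e14) = rho(e1)rho(e4) = row 1: [0, 0, 1, 0]; row 2: [0, 0, 0, -1]; row 3: [1, 0, 0, 0]; row 4: [0, -1, 0, 0].
M = (-7/6)*rho(e3) + (-2)*rho(e4) + (-6)*rho(e13) + (5/4)*rho(e14), summed entrywise:
Answer: row 1: [0, 0, -3/4, 43*I/6]; row 2: [0, 0, -43*I/6, 3/4]; row 3: [13/4, 29*I/6, 0, 0]; row 4: [-29*I/6, -13/4, 0, 0]


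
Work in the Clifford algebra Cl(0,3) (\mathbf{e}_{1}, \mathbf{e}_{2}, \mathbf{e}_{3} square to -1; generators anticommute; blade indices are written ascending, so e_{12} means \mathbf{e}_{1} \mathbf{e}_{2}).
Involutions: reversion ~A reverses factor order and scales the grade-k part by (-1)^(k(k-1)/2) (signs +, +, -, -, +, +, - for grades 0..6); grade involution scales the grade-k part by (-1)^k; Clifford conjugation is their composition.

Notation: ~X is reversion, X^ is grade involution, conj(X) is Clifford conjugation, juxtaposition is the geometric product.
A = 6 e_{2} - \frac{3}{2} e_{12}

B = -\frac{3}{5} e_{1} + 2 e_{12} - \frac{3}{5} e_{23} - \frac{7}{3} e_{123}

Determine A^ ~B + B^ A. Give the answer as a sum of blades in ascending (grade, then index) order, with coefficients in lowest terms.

first term: -3 + 12 e_{1} + \frac{9}{10} e_{2} + \frac{71}{10} e_{3} - \frac{18}{5} e_{12} - \frac{131}{10} e_{13}
second term: 3 - 12 e_{1} + \frac{9}{10} e_{2} - \frac{1}{10} e_{3} + \frac{18}{5} e_{12} + \frac{149}{10} e_{13}
Answer: \frac{9}{5} e_{2} + 7 e_{3} + \frac{9}{5} e_{13}


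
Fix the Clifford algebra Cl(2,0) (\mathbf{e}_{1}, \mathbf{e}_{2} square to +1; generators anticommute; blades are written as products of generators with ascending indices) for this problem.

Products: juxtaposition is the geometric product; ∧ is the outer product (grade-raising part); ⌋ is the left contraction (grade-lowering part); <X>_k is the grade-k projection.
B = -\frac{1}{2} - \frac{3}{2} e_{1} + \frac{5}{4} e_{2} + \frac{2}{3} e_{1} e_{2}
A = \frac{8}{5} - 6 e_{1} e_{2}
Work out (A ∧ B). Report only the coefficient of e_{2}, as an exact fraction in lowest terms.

step 1: -\frac{4}{5} - \frac{12}{5} e_{1} + 2 e_{2} + \frac{61}{15} e_{1} e_{2}
Answer: 2


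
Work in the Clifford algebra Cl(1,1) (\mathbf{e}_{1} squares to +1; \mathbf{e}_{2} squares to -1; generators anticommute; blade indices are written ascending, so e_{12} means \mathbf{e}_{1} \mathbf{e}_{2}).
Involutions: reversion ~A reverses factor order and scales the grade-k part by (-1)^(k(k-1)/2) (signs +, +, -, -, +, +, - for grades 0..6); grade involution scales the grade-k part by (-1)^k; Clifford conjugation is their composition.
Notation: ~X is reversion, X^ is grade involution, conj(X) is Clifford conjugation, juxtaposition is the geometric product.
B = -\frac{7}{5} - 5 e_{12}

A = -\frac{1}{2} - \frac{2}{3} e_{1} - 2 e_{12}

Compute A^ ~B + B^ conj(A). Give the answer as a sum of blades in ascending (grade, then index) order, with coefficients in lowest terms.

first term: -\frac{93}{10} - \frac{14}{15} e_{1} + \frac{10}{3} e_{2} + \frac{3}{10} e_{12}
second term: -\frac{93}{10} - \frac{14}{15} e_{1} + \frac{10}{3} e_{2} - \frac{3}{10} e_{12}
Answer: -\frac{93}{5} - \frac{28}{15} e_{1} + \frac{20}{3} e_{2}


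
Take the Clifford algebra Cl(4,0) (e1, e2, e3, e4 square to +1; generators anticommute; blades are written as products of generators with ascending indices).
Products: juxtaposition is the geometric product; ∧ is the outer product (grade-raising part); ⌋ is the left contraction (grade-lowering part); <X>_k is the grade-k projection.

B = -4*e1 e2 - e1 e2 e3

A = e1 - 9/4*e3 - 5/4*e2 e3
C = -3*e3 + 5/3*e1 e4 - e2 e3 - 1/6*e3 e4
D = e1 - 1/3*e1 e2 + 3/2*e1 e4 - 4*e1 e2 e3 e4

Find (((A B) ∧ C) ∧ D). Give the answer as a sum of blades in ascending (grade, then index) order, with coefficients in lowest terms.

step 1: -5/4*e1 - 4*e2 + 9/4*e1 e2 - 5*e1 e3 - e2 e3 + 9*e1 e2 e3
step 2: 15/4*e1 e3 + 12*e2 e3 - 11/2*e1 e2 e3 + 20/3*e1 e2 e4 + 5/24*e1 e3 e4 + 2/3*e2 e3 e4 - 49/24*e1 e2 e3 e4
step 3: 12*e1 e2 e3 + 52/3*e1 e2 e3 e4
Answer: 12*e1 e2 e3 + 52/3*e1 e2 e3 e4


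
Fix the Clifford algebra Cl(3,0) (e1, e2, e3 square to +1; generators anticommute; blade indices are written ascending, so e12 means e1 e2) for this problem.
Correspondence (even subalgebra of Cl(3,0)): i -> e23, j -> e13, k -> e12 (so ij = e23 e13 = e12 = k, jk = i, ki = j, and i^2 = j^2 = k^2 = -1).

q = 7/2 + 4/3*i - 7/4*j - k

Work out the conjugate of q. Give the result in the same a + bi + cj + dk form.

In blades: q = 7/2 - e12 - 7/4*e13 + 4/3*e23.
Quaternion conjugation is reversion on the even subalgebra: the scalar is fixed and every grade-2 blade flips sign, giving 7/2 + e12 + 7/4*e13 - 4/3*e23; translating back:
Answer: 7/2 - 4/3*i + 7/4*j + k


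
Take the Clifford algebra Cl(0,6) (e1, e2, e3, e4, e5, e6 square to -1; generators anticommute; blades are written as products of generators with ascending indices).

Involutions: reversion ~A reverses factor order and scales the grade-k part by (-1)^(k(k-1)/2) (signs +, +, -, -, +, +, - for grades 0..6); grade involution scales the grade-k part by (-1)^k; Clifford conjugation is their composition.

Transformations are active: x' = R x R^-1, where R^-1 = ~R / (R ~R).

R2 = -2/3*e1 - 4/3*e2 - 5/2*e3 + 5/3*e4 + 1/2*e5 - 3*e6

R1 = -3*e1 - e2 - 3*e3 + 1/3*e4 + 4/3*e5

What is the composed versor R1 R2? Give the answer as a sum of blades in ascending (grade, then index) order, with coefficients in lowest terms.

Distribute over the terms of R1 (each basis-blade product reordered to ascending indices, repeated generators contracted through their squares):
(-3*e1) R2 = -2 + 4*e1 e2 + 15/2*e1 e3 - 5*e1 e4 - 3/2*e1 e5 + 9*e1 e6
(-e2) R2 = -4/3 - 2/3*e1 e2 + 5/2*e2 e3 - 5/3*e2 e4 - 1/2*e2 e5 + 3*e2 e6
(-3*e3) R2 = -15/2 - 2*e1 e3 - 4*e2 e3 - 5*e3 e4 - 3/2*e3 e5 + 9*e3 e6
(1/3*e4) R2 = -5/9 + 2/9*e1 e4 + 4/9*e2 e4 + 5/6*e3 e4 + 1/6*e4 e5 - e4 e6
(4/3*e5) R2 = -2/3 + 8/9*e1 e5 + 16/9*e2 e5 + 10/3*e3 e5 - 20/9*e4 e5 - 4*e5 e6
Summing the partial products and collecting blades:
Answer: -217/18 + 10/3*e1 e2 + 11/2*e1 e3 - 43/9*e1 e4 - 11/18*e1 e5 + 9*e1 e6 - 3/2*e2 e3 - 11/9*e2 e4 + 23/18*e2 e5 + 3*e2 e6 - 25/6*e3 e4 + 11/6*e3 e5 + 9*e3 e6 - 37/18*e4 e5 - e4 e6 - 4*e5 e6


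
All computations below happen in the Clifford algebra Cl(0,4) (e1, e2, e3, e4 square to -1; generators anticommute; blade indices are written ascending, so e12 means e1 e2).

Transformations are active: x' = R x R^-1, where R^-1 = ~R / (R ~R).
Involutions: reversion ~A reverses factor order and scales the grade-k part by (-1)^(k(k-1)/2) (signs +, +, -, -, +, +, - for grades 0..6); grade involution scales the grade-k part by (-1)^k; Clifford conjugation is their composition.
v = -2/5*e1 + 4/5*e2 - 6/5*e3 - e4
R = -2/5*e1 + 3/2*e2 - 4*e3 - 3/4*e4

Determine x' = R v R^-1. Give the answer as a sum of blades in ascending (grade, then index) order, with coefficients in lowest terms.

~R = -2/5*e1 + 3/2*e2 - 4*e3 - 3/4*e4, and R ~R = -7589/400, so R^-1 = ~R / (-7589/400).
R v = -691/100 + 7/25*e12 - 28/25*e13 + 1/10*e14 + 7/5*e23 - 9/10*e24 + 31/10*e34
Answer: 4122/37945*e1 + 11104/37945*e2 - 65026/37945*e3 + 3443/7589*e4


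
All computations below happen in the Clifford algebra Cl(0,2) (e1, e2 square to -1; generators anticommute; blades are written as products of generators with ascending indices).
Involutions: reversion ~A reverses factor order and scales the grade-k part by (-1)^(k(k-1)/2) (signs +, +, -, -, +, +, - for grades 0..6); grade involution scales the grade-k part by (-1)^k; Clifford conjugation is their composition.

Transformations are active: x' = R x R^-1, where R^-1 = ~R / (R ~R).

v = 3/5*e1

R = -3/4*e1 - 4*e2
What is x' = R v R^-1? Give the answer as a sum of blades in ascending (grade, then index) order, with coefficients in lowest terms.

~R = -3/4*e1 - 4*e2, and R ~R = -265/16, so R^-1 = ~R / (-265/16).
R v = 9/20 + 12/5*e1 e2
Answer: -741/1325*e1 + 288/1325*e2


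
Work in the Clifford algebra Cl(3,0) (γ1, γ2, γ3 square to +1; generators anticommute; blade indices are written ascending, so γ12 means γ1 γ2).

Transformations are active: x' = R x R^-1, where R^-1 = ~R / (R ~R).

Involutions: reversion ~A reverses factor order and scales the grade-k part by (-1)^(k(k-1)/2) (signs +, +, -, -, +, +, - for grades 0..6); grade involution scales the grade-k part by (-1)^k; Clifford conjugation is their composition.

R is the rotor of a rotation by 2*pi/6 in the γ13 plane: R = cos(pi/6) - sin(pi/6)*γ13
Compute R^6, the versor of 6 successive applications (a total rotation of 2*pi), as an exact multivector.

Rotor phase runs at HALF the rotation angle; powers of one rotor simply add phase, so after 6 steps in γ13 the phase is 6*pi/6 = pi and R^6 = cos(pi) - sin(pi)*γ13.
cos(pi) = -1 and sin(pi) = 0, so R^6 = -1. The total rotation 2*pi is 1 full turn, so every vector returns to itself, yet the rotor is -1, on the OTHER sheet of the double cover (an odd number of 2*pi turns).
Answer: -1


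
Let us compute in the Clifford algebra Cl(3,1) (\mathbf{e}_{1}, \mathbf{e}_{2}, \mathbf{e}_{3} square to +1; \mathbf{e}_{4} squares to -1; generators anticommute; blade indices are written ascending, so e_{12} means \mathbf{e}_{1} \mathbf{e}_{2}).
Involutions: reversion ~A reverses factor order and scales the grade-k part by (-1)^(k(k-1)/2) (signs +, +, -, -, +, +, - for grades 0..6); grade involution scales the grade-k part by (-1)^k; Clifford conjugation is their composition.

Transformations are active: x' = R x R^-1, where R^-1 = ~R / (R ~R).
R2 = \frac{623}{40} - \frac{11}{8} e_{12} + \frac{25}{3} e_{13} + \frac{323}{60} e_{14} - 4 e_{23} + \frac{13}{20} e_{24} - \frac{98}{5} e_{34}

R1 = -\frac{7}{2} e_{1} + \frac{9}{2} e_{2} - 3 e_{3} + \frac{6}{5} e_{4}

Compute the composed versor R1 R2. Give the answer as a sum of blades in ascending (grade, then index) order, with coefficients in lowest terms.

Distribute over the terms of R1 (each basis-blade product reordered to ascending indices, repeated generators contracted through their squares):
(-\frac{7}{2} e_{1}) R2 = -\frac{4361}{80} e_{1} + \frac{77}{16} e_{2} - \frac{175}{6} e_{3} - \frac{2261}{120} e_{4} + 14 e_{123} - \frac{91}{40} e_{124} + \frac{343}{5} e_{134}
(\frac{9}{2} e_{2}) R2 = \frac{99}{16} e_{1} + \frac{5607}{80} e_{2} - 18 e_{3} + \frac{117}{40} e_{4} - \frac{75}{2} e_{123} - \frac{969}{40} e_{124} - \frac{441}{5} e_{234}
(-3 e_{3}) R2 = 25 e_{1} - 12 e_{2} - \frac{1869}{40} e_{3} + \frac{294}{5} e_{4} + \frac{33}{8} e_{123} + \frac{323}{20} e_{134} + \frac{39}{20} e_{234}
(\frac{6}{5} e_{4}) R2 = \frac{323}{50} e_{1} + \frac{39}{50} e_{2} - \frac{588}{25} e_{3} + \frac{1869}{100} e_{4} - \frac{33}{20} e_{124} + 10 e_{134} - \frac{24}{5} e_{234}
Summing the partial products and collecting blades:
Answer: -\frac{3373}{200} e_{1} + \frac{1592}{25} e_{2} - \frac{70447}{600} e_{3} + \frac{4618}{75} e_{4} - \frac{155}{8} e_{123} - \frac{563}{20} e_{124} + \frac{379}{4} e_{134} - \frac{1821}{20} e_{234}


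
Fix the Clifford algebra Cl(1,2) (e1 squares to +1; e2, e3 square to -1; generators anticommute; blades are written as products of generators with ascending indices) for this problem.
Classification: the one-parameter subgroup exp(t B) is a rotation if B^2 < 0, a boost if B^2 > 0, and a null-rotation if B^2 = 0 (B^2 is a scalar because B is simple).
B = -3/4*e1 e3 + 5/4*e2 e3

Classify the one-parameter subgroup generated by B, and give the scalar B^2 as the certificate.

B^2 term by term: the squares give (-3/4)^2*(e1 e3)^2 + (5/4)^2*(e2 e3)^2 = 9/16*(+1) + 25/16*(-1) = -1 (each basis 2-blade squares to minus the product of its generators' squares); cross terms between blades sharing an index anticommute and cancel. So B^2 = -1.
Answer: rotation, certificate B^2 = -1. Certificate logic: -1 is a conjugation-invariant scalar, so its sign fixes rotation versus boost versus null-rotation outright.


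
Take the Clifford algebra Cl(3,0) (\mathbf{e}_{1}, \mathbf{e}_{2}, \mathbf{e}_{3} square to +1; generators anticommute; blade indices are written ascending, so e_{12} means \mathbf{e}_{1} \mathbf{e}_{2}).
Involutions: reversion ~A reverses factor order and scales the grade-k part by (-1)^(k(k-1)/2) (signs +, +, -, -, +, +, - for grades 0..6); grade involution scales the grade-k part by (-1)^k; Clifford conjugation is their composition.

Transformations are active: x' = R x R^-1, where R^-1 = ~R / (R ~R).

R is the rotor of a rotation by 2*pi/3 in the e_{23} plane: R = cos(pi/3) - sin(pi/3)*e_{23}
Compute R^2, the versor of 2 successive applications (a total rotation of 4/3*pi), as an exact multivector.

Rotor phase runs at HALF the rotation angle; powers of one rotor simply add phase, so after 2 steps in e_{23} the phase is 2*pi/3 = \frac{2 \pi}{3} and R^2 = cos(\frac{2 \pi}{3}) - sin(\frac{2 \pi}{3})*e_{23}.
cos(\frac{2 \pi}{3}) = - \frac{1}{2} and sin(\frac{2 \pi}{3}) = \frac{\sqrt{3}}{2}, so R^2 = -\frac{1}{2} - \frac{\sqrt{3}}{2} e_{23}. The net rotation is 4/3*pi; the rotor keeps the half-angle phase exactly.
Answer: -\frac{1}{2} - \frac{\sqrt{3}}{2} e_{23}


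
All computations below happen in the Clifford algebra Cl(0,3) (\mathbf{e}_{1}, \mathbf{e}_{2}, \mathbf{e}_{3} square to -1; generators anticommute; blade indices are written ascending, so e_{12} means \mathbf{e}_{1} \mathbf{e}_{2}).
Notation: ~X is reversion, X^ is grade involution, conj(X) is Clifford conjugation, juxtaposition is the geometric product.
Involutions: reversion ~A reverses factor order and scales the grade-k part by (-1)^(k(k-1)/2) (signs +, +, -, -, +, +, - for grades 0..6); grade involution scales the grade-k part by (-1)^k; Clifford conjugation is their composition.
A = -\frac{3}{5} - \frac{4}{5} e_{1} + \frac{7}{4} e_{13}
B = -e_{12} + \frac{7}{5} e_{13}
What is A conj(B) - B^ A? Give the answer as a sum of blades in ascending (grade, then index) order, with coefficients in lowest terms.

first term: \frac{49}{20} + \frac{4}{5} e_{2} - \frac{28}{25} e_{3} - \frac{3}{5} e_{12} + \frac{21}{25} e_{13} - \frac{7}{4} e_{23}
second term: -\frac{49}{20} + \frac{4}{5} e_{2} - \frac{28}{25} e_{3} + \frac{3}{5} e_{12} - \frac{21}{25} e_{13} - \frac{7}{4} e_{23}
Answer: \frac{49}{10} - \frac{6}{5} e_{12} + \frac{42}{25} e_{13}


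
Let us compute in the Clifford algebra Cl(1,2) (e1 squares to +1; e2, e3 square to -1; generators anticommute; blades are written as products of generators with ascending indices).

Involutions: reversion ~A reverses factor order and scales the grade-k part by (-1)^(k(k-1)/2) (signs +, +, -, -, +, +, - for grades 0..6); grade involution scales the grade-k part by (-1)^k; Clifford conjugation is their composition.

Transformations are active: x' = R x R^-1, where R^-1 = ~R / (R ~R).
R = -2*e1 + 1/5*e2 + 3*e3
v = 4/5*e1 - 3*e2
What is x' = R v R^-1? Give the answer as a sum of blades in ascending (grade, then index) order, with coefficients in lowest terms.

~R = -2*e1 + 1/5*e2 + 3*e3, and R ~R = -126/25, so R^-1 = ~R / (-126/25).
R v = -1 + 146/25*e1 e2 - 12/5*e1 e3 + 9*e2 e3
Answer: -502/315*e1 + 194/63*e2 + 25/21*e3


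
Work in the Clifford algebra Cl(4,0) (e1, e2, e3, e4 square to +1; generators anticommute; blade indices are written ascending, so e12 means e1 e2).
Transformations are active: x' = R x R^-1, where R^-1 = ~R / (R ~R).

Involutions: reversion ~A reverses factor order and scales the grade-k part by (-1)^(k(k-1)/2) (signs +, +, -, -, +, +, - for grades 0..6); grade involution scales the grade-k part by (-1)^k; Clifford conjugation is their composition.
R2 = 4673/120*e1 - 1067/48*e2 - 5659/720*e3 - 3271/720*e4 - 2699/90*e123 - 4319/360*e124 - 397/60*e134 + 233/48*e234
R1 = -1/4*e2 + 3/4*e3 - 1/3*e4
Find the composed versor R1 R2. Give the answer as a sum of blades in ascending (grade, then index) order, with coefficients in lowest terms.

Distribute over the terms of R1 (each basis-blade product reordered to ascending indices, repeated generators contracted through their squares):
(-1/4*e2) R2 = 1067/192 + 4673/480*e12 - 2699/360*e13 - 4319/1440*e14 + 5659/2880*e23 + 3271/2880*e24 - 233/192*e34 - 397/240*e1234
(3/4*e3) R2 = -5659/960 - 2699/120*e12 - 4673/160*e13 + 397/80*e14 + 1067/64*e23 - 233/64*e24 - 3271/960*e34 - 4319/480*e1234
(-1/3*e4) R2 = 3271/2160 + 4319/1080*e12 + 397/180*e13 + 4673/360*e14 - 233/144*e23 - 1067/144*e24 - 5659/2160*e34 - 2699/270*e1234
Summing the partial products and collecting blades:
Answer: 1271/1080 - 37831/4320*e12 - 16559/480*e13 + 2391/160*e14 + 2723/160*e23 - 4759/480*e24 - 391/54*e34 - 89201/4320*e1234


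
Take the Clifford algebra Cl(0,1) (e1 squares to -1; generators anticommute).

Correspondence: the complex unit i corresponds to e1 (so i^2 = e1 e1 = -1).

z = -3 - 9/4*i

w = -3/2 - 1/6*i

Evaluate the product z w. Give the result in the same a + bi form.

In blades: z = -3 - 9/4*e1, w = -3/2 - 1/6*e1.
Distribute z over w term by term (generator squares from the signature, products reordered to ascending indices): (-3)*w = 9/2 + 1/2*e1; (-9/4*e1)*w = -3/8 + 27/8*e1.
Sum: 33/8 + 31/8*e1; translating back through the correspondence:
Answer: 33/8 + 31/8*i


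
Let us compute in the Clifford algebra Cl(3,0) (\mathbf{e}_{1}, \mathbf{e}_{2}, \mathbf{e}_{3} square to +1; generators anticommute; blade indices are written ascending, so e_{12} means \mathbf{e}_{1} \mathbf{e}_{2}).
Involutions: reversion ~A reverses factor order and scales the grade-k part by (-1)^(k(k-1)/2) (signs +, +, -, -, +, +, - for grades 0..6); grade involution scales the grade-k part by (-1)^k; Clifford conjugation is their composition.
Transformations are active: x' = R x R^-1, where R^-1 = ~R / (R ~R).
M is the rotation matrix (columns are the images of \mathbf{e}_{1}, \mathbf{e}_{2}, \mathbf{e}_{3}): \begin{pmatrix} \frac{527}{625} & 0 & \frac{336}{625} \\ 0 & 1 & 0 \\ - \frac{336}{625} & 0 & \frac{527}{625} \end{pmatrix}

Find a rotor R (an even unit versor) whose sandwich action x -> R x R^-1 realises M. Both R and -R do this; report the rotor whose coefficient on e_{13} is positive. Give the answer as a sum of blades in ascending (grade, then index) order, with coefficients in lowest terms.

Method: write R = a + b12*e_{12} + b13*e_{13} + b23*e_{23} with a^2 + b12^2 + b13^2 + b23^2 = 1 (so R^-1 = ~R). Expanding the columns R e_j ~R gives tr M = 4a^2 - 1 and, from the antisymmetric part, M21 - M12 = -4a*b12, M13 - M31 = 4a*b13, M32 - M23 = -4a*b23.
Here tr M = \frac{1679}{625}, so a^2 = (1 + tr M)/4 = \frac{576}{625} and a = ±\frac{24}{25}. Taking a = \frac{24}{25}: M21 - M12 = 0, M13 - M31 = \frac{672}{625}, M32 - M23 = 0, giving b12 = 0, b13 = \frac{7}{25}, b23 = 0, i.e. R = \frac{24}{25} + \frac{7}{25} e_{13}.
Its e_{13} coefficient is already positive.
Answer: \frac{24}{25} + \frac{7}{25} e_{13}. Key observation: the double cover Spin(3) -> SO(3) sends R and -R to the same matrix (trace \frac{1679}{625} here), so the stated sign of the e_{13} coefficient is what selects one sheet.


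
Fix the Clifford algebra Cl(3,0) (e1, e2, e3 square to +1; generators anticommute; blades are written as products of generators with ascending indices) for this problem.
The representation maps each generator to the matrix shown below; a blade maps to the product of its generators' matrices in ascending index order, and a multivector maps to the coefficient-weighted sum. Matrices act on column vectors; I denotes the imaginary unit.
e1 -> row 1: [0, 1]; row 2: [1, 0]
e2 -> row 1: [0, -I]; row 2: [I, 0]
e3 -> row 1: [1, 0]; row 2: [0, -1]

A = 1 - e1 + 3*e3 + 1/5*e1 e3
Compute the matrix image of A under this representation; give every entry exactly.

Bivector images (products of the table entries): rho(e1 e3) = rho(e1)rho(e3) = row 1: [0, -1]; row 2: [1, 0].
M = (1)*1 + (-1)*rho(e1) + (3)*rho(e3) + (1/5)*rho(e1 e3), summed entrywise (1 is the identity matrix):
Answer: row 1: [4, -6/5]; row 2: [-4/5, -2]


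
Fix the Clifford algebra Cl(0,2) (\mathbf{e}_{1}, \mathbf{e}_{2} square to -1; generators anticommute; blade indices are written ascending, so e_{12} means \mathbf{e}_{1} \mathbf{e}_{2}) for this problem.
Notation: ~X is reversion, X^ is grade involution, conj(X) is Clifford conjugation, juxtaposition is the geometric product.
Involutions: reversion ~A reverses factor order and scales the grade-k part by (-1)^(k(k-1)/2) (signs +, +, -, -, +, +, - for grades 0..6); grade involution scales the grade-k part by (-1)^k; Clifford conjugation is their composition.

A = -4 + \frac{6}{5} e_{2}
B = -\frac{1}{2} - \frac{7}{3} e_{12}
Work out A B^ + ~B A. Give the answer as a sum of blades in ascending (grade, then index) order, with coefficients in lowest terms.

first term: 2 - \frac{14}{5} e_{1} - \frac{3}{5} e_{2} + \frac{28}{3} e_{12}
second term: 2 - \frac{14}{5} e_{1} - \frac{3}{5} e_{2} - \frac{28}{3} e_{12}
Answer: 4 - \frac{28}{5} e_{1} - \frac{6}{5} e_{2}


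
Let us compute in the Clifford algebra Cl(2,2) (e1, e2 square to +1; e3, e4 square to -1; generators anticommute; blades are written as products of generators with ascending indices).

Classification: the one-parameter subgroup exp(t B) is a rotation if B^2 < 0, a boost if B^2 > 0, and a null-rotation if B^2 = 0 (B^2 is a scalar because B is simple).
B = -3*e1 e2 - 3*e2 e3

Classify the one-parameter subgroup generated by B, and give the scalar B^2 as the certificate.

B^2 term by term: the squares give (-3)^2*(e1 e2)^2 + (-3)^2*(e2 e3)^2 = 9*(-1) + 9*(+1) = 0 (each basis 2-blade squares to minus the product of its generators' squares); cross terms between blades sharing an index anticommute and cancel. So B^2 = 0.
Answer: null-rotation, certificate B^2 = 0. The scalar 0 is the complete invariant here: its sign names the subgroup type.


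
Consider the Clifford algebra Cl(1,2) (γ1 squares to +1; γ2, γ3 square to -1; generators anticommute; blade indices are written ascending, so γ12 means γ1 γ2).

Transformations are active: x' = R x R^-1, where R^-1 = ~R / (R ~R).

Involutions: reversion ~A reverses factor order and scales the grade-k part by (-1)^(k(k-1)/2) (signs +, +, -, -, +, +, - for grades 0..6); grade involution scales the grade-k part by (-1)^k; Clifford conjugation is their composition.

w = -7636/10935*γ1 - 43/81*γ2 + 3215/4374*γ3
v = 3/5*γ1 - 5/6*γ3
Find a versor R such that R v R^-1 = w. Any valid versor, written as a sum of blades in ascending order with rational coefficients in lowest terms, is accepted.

Here q(v) = q(w) = -301/900; the classical choice R = v + w = -215/2187*γ1 - 43/81*γ2 - 215/2187*γ3 then realises v -> w under the sandwich.
Answer: -215/2187*γ1 - 43/81*γ2 - 215/2187*γ3


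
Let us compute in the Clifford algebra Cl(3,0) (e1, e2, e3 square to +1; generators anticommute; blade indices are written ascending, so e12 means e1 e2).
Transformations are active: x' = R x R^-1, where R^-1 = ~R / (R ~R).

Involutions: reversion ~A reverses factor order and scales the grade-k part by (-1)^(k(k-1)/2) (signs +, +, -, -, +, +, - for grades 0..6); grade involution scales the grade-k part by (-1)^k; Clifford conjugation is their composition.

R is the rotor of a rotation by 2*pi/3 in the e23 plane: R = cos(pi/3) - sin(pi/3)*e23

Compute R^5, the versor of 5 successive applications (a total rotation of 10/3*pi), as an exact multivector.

Half-angle bookkeeping: 5 applications in e23 add up to rotor phase 5*pi/3 = 5*pi/3, so R^5 = cos(5*pi/3) - sin(5*pi/3)*e23.
cos(5*pi/3) = 1/2 and sin(5*pi/3) = -sqrt(3)/2, so R^5 = 1/2 + sqrt(3)/2*e23. The net rotation is 4/3*pi (after discarding 1 full turn, each of which contributes a factor -1 to the rotor); the rotor keeps the half-angle phase exactly.
Answer: 1/2 + sqrt(3)/2*e23


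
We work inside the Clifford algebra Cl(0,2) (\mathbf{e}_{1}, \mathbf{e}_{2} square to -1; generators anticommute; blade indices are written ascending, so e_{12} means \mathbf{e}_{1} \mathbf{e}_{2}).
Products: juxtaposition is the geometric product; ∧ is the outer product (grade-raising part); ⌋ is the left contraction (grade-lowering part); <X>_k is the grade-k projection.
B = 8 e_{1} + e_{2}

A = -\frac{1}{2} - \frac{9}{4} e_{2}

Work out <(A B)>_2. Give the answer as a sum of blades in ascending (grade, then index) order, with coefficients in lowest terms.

step 1: \frac{9}{4} - 4 e_{1} - \frac{1}{2} e_{2} + 18 e_{12}
step 2: 18 e_{12}
Answer: 18 e_{12}


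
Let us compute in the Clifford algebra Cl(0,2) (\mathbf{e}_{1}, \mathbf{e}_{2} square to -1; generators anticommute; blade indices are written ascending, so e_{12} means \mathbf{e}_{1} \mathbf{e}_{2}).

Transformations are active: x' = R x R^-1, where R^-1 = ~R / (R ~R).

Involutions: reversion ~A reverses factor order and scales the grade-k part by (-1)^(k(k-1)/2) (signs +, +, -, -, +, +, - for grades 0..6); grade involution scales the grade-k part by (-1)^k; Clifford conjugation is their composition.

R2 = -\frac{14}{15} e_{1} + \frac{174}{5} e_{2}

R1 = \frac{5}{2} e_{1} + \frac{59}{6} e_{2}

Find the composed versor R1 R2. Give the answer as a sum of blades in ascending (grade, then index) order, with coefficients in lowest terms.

Distribute over the terms of R1 (each basis-blade product reordered to ascending indices, repeated generators contracted through their squares):
(\frac{5}{2} e_{1}) R2 = \frac{7}{3} + 87 e_{12}
(\frac{59}{6} e_{2}) R2 = -\frac{1711}{5} + \frac{413}{45} e_{12}
Summing the partial products and collecting blades:
Answer: -\frac{5098}{15} + \frac{4328}{45} e_{12}


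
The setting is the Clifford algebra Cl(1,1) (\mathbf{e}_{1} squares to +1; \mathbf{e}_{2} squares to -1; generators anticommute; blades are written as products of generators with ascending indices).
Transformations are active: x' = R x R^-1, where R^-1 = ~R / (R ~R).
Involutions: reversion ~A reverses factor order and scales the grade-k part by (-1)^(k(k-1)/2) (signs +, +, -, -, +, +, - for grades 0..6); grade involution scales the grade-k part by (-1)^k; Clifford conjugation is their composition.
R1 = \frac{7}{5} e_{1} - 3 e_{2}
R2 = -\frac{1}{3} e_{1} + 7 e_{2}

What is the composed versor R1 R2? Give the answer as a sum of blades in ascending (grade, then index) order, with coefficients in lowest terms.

Distribute over the terms of R1 (each basis-blade product reordered to ascending indices, repeated generators contracted through their squares):
(\frac{7}{5} e_{1}) R2 = -\frac{7}{15} + \frac{49}{5} e_{1} e_{2}
(-3 e_{2}) R2 = 21 - e_{1} e_{2}
Summing the partial products and collecting blades:
Answer: \frac{308}{15} + \frac{44}{5} e_{1} e_{2}


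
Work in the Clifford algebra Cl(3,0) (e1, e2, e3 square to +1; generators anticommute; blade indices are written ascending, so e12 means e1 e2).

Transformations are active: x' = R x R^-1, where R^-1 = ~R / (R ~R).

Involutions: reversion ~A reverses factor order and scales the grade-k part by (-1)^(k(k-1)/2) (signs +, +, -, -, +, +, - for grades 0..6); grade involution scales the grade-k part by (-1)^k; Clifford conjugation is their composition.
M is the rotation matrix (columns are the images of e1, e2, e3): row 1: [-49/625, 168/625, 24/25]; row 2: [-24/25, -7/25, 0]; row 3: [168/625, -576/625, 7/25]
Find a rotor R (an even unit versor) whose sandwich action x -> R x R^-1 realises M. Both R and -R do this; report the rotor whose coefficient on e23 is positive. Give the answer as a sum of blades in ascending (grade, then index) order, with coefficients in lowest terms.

Method: write R = a + b12*e12 + b13*e13 + b23*e23 with a^2 + b12^2 + b13^2 + b23^2 = 1 (so R^-1 = ~R). Expanding the columns R e_j ~R gives tr M = 4a^2 - 1 and, from the antisymmetric part, M21 - M12 = -4a*b12, M13 - M31 = 4a*b13, M32 - M23 = -4a*b23.
Here tr M = -49/625, so a^2 = (1 + tr M)/4 = 144/625 and a = ±12/25. Taking a = 12/25: M21 - M12 = -768/625, M13 - M31 = 432/625, M32 - M23 = -576/625, giving b12 = 16/25, b13 = 9/25, b23 = 12/25, i.e. R = 12/25 + 16/25*e12 + 9/25*e13 + 12/25*e23.
Its e23 coefficient is already positive.
Answer: 12/25 + 16/25*e12 + 9/25*e13 + 12/25*e23. Key observation: the double cover Spin(3) -> SO(3) sends R and -R to the same matrix (trace -49/625 here), so the stated sign of the e23 coefficient is what selects one sheet.


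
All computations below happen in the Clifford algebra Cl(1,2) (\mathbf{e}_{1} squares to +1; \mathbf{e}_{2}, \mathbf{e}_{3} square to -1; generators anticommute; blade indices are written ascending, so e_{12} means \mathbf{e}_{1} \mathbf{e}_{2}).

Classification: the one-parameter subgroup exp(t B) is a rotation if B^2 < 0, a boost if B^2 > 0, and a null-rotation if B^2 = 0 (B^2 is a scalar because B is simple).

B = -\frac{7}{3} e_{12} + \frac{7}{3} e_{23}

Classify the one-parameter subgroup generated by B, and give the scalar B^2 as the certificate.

B^2 term by term: the squares give (-\frac{7}{3})^2*(e_{12})^2 + (\frac{7}{3})^2*(e_{23})^2 = \frac{49}{9}*(+1) + \frac{49}{9}*(-1) = 0 (each basis 2-blade squares to minus the product of its generators' squares); cross terms between blades sharing an index anticommute and cancel. So B^2 = 0.
Answer: null-rotation, certificate B^2 = 0. Note: conjugating B changes its blade decomposition but never the scalar B^2 = 0, whose sign settles the classification.


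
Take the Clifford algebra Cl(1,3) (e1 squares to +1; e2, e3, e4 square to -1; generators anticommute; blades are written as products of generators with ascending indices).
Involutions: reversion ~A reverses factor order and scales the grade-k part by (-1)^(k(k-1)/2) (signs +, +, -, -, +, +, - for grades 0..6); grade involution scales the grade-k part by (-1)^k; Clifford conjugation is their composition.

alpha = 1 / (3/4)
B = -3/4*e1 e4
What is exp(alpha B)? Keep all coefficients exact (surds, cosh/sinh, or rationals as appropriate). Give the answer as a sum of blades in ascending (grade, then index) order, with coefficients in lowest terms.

B^2 = (-3/4)^2*(e1 e4)^2 = 9/16*(+1) = 9/16 (a basis 2-blade squares to minus the product of its generators' squares).
B^2 = 9/16 — since the square is positive, the closed form is hyperbolic: l = 3/4, alpha*l = 1, so exp(alpha B) = cosh(1) + (sinh(1)/(3/4))*B = cosh(1) + (4*sinh(1)/3)*B.
Answer: cosh(1) - sinh(1)*e1 e4


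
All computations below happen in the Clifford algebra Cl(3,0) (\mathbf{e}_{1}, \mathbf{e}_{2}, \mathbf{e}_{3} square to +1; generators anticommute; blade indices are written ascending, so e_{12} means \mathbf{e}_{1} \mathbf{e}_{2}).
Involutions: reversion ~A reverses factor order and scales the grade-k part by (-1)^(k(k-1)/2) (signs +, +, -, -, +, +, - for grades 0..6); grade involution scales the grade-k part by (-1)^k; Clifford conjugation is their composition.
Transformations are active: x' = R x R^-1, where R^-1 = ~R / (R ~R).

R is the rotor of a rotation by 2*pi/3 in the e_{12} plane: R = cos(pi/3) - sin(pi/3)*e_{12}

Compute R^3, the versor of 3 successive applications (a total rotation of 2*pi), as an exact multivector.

The rotor phase is half the rotation angle and phases add under composition, so 3 steps in the e_{12} plane accumulate phase 3*(pi/3) = \pi: R^3 = cos(\pi) - sin(\pi)*e_{12}.
cos(\pi) = -1 and sin(\pi) = 0, so R^3 = -1. The total rotation 2*pi is 1 full turn, so every vector returns to itself, yet the rotor is -1, on the OTHER sheet of the double cover (an odd number of 2*pi turns).
Answer: -1
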